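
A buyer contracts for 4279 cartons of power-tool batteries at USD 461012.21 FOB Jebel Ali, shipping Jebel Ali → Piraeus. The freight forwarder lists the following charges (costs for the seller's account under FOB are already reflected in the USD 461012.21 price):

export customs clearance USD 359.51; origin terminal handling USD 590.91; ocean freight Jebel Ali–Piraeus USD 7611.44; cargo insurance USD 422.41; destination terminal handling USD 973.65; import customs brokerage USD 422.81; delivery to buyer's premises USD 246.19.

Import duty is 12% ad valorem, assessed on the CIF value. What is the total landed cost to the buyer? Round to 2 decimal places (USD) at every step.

Total landed cost: USD 526974.24

FOB: the seller bears costs until goods are on board at the origin port; the buyer bears freight, insurance and all costs thereafter.
Already in the invoice (seller's account under FOB): export clearance, origin terminal — exclude.
CIF value = FOB price + freight + insurance = 461012.21 + 7611.44 + 422.41 = 469046.06
Import duty = 469046.06 × 12% = 56285.53
Buyer bears: freight 7611.44 + insurance 422.41 + destination terminal 973.65 + brokerage 422.81 + delivery 246.19 + duty 56285.53 = 65962.03
Landed cost = invoice 461012.21 + 65962.03 = 526974.24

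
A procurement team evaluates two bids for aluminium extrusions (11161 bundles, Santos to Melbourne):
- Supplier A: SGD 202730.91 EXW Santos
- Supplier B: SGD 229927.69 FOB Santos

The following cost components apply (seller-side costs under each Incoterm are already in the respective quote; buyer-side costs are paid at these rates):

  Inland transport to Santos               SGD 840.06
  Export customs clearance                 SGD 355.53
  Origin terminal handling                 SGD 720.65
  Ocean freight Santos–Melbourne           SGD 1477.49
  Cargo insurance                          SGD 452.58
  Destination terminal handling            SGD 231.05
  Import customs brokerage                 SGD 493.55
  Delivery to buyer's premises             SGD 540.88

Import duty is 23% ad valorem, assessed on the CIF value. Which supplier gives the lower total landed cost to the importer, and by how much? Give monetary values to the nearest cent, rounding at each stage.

Supplier A (EXW):
CIF value = EXW price + inland to port + export clearance + origin terminal + freight + insurance = 202730.91 + 840.06 + 355.53 + 720.65 + 1477.49 + 452.58 = 206577.22
Import duty = 206577.22 × 23% = 47512.76
Buyer bears (A): 840.06 + 355.53 + 720.65 + 1477.49 + 452.58 + 231.05 + 493.55 + 540.88 = 5111.79
Landed cost (A) = invoice 202730.91 + 5111.79 + duty 47512.76 = 255355.46
Supplier B (FOB):
CIF value = FOB price + freight + insurance = 229927.69 + 1477.49 + 452.58 = 231857.76
Import duty = 231857.76 × 23% = 53327.28
Buyer bears (B): 1477.49 + 452.58 + 231.05 + 493.55 + 540.88 = 3195.55
Landed cost (B) = invoice 229927.69 + 3195.55 + duty 53327.28 = 286450.52
Difference = |255355.46 − 286450.52| = 31095.06

Supplier A is cheaper by SGD 31095.06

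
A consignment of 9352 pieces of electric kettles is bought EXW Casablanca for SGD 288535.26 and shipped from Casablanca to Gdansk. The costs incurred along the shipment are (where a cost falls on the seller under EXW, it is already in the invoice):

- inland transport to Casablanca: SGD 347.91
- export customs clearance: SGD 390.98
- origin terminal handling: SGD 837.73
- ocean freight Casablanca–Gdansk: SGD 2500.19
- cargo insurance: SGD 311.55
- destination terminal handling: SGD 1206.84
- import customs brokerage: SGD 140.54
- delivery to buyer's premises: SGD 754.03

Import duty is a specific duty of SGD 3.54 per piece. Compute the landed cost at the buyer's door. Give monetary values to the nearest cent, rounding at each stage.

EXW: the seller makes goods available at their premises; the buyer bears all onward costs.
CIF value = EXW price + inland to port + export clearance + origin terminal + freight + insurance = 288535.26 + 347.91 + 390.98 + 837.73 + 2500.19 + 311.55 = 292923.62
Import duty = 9352 × 3.54 = 33106.08
Buyer bears: inland to port 347.91 + export clearance 390.98 + origin terminal 837.73 + freight 2500.19 + insurance 311.55 + destination terminal 1206.84 + brokerage 140.54 + delivery 754.03 + duty 33106.08 = 39595.85
Landed cost = invoice 288535.26 + 39595.85 = 328131.11

Total landed cost: SGD 328131.11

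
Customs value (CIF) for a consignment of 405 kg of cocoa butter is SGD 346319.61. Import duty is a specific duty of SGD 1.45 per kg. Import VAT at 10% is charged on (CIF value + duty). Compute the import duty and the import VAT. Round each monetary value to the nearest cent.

Import duty = 405 × 1.45 = 587.25
VAT base = CIF + duty = 346319.61 + 587.25 = 346906.86
Import VAT = 346906.86 × 10% = 34690.69

Import duty: SGD 587.25; import VAT: SGD 34690.69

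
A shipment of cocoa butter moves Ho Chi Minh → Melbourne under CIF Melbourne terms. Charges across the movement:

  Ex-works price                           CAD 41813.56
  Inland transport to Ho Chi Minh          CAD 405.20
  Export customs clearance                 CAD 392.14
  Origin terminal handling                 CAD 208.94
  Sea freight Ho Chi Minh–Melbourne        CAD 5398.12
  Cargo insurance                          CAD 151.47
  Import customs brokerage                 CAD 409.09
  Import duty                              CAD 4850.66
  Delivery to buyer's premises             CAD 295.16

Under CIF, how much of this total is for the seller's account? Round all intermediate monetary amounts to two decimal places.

CIF: the seller pays costs through ocean freight and marine insurance to the destination port.
Seller's account: goods 41813.56 + inland to port 405.20 + export clearance 392.14 + origin terminal 208.94 + freight 5398.12 + insurance 151.47 = 48369.43
Buyer's account: brokerage 409.09 + duty 4850.66 + delivery 295.16 = 5554.91

Seller's account: CAD 48369.43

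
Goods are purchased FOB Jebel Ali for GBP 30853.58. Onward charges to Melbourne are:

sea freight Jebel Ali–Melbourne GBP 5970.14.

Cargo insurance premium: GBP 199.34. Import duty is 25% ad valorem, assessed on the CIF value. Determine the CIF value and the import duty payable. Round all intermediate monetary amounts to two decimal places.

CIF = FOB price + freight + insurance
CIF = 30853.58 + 5970.14 + 199.34 = 37023.06
Import duty = 37023.06 × 25% = 9255.77

CIF value: GBP 37023.06; import duty: GBP 9255.77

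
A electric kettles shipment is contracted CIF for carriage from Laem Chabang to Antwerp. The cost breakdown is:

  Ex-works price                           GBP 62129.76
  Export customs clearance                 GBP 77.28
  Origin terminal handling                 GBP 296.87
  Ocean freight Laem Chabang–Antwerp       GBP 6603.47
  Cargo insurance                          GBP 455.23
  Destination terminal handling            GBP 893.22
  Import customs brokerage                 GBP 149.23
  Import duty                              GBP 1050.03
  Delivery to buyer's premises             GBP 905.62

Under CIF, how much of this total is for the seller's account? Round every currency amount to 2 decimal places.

Seller's account: GBP 69562.61

CIF: the seller pays costs through ocean freight and marine insurance to the destination port.
Seller's account: goods 62129.76 + export clearance 77.28 + origin terminal 296.87 + freight 6603.47 + insurance 455.23 = 69562.61
Buyer's account: destination terminal 893.22 + brokerage 149.23 + duty 1050.03 + delivery 905.62 = 2998.10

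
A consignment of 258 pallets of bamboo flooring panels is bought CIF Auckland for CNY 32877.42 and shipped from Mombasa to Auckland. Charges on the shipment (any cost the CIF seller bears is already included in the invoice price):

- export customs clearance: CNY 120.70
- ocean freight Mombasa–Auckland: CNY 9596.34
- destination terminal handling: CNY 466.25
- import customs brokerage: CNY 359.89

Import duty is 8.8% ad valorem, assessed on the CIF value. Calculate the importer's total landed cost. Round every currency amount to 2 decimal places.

Total landed cost: CNY 36596.77

CIF: the seller pays costs through ocean freight and marine insurance to the destination port.
Already in the invoice (seller's account under CIF): export clearance, freight — exclude.
The CIF price already equals the CIF value: 32877.42
Import duty = 32877.42 × 8.8% = 2893.21
Buyer bears: destination terminal 466.25 + brokerage 359.89 + duty 2893.21 = 3719.35
Landed cost = invoice 32877.42 + 3719.35 = 36596.77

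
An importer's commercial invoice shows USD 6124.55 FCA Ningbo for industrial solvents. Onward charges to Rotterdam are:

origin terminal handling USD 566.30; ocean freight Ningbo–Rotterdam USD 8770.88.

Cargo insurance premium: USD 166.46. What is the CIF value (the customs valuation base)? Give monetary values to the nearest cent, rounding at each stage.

CIF = FCA price + pre-shipment costs + freight + insurance
CIF = 6124.55 + 566.30 + 8770.88 + 166.46 = 15628.19

CIF value: USD 15628.19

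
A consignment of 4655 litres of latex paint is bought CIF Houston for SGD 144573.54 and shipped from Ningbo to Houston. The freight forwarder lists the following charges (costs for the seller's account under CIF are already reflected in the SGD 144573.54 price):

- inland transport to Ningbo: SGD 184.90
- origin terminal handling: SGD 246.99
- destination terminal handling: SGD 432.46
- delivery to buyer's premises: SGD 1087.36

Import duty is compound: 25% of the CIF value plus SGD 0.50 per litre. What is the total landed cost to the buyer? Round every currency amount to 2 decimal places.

Total landed cost: SGD 184564.25

CIF: the seller pays costs through ocean freight and marine insurance to the destination port.
Already in the invoice (seller's account under CIF): inland to port, origin terminal — exclude.
The CIF price already equals the CIF value: 144573.54
Ad valorem component: 144573.54 × 25% = 36143.39
Specific component: 4655 × 0.50 = 2327.50
Import duty = 36143.39 + 2327.50 = 38470.89
Buyer bears: destination terminal 432.46 + delivery 1087.36 + duty 38470.89 = 39990.71
Landed cost = invoice 144573.54 + 39990.71 = 184564.25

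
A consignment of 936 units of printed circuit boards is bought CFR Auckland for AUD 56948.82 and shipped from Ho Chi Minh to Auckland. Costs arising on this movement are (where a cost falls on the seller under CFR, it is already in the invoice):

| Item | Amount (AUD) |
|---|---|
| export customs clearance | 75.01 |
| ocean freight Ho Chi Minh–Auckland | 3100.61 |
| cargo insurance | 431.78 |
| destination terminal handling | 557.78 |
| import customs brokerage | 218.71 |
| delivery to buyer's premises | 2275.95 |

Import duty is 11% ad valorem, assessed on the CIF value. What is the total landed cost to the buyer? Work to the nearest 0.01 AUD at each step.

Total landed cost: AUD 66744.91

CFR: the seller pays costs through ocean freight to the destination port, but not insurance.
Already in the invoice (seller's account under CFR): export clearance, freight — exclude.
CIF value = CFR price + insurance = 56948.82 + 431.78 = 57380.60
Import duty = 57380.60 × 11% = 6311.87
Buyer bears: insurance 431.78 + destination terminal 557.78 + brokerage 218.71 + delivery 2275.95 + duty 6311.87 = 9796.09
Landed cost = invoice 56948.82 + 9796.09 = 66744.91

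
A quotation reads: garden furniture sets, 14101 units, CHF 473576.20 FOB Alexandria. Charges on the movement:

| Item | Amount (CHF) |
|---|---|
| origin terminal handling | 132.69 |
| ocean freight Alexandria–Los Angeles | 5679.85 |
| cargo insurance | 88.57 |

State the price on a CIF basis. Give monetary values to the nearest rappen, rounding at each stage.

Not relevant to the conversion: origin terminal — on the seller under both FOB and CIF; already in the FOB price and stays in the CIF price.
From FOB to CIF, the seller additionally bears: freight, insurance.
CIF price = 473576.20 + 5679.85 + 88.57 = 479344.62

CIF price: CHF 479344.62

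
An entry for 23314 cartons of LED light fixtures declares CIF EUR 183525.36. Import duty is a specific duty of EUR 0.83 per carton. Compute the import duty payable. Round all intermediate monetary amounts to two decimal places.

Import duty: EUR 19350.62

Import duty = 23314 × 0.83 = 19350.62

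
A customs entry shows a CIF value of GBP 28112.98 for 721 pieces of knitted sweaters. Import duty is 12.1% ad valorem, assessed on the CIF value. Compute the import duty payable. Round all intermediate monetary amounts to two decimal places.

Import duty: GBP 3401.67

Import duty = 28112.98 × 12.1% = 3401.67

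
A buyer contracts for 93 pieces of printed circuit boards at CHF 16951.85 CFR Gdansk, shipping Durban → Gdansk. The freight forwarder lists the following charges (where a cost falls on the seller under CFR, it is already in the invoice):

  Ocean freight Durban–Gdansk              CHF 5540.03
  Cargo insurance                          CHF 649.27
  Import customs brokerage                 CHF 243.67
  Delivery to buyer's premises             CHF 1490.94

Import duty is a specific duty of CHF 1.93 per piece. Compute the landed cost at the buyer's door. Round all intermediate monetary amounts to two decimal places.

CFR: the seller pays costs through ocean freight to the destination port, but not insurance.
Already in the invoice (seller's account under CFR): freight — exclude.
CIF value = CFR price + insurance = 16951.85 + 649.27 = 17601.12
Import duty = 93 × 1.93 = 179.49
Buyer bears: insurance 649.27 + brokerage 243.67 + delivery 1490.94 + duty 179.49 = 2563.37
Landed cost = invoice 16951.85 + 2563.37 = 19515.22

Total landed cost: CHF 19515.22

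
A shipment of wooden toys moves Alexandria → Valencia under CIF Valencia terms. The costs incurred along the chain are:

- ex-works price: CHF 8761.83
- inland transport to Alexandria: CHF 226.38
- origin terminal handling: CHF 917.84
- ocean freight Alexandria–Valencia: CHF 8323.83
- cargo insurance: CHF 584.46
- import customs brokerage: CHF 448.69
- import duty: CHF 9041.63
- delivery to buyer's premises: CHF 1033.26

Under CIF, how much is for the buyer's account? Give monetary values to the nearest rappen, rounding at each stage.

CIF: the seller pays costs through ocean freight and marine insurance to the destination port.
Seller's account: goods 8761.83 + inland to port 226.38 + origin terminal 917.84 + freight 8323.83 + insurance 584.46 = 18814.34
Buyer's account: brokerage 448.69 + duty 9041.63 + delivery 1033.26 = 10523.58

Buyer's account: CHF 10523.58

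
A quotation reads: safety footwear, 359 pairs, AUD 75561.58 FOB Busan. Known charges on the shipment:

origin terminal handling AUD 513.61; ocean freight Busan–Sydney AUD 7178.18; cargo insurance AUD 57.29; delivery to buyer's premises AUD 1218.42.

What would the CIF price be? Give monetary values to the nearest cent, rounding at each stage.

Not relevant to the conversion: origin terminal — on the seller under both FOB and CIF; already in the FOB price and stays in the CIF price. delivery — on the buyer under both terms; not part of either seller's price.
From FOB to CIF, the seller additionally bears: freight, insurance.
CIF price = 75561.58 + 7178.18 + 57.29 = 82797.05

CIF price: AUD 82797.05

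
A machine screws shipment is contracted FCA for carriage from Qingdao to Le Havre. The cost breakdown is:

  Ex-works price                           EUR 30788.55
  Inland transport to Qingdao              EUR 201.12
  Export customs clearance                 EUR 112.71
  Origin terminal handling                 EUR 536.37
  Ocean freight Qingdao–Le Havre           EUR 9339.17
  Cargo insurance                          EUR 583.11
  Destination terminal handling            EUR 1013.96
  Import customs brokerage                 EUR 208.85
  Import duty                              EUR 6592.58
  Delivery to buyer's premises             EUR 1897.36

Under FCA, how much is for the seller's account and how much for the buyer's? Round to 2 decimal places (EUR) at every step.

Seller: EUR 31102.38; buyer: EUR 20171.40

FCA: the seller delivers export-cleared goods to the carrier; the buyer bears costs from that point.
Seller's account: goods 30788.55 + inland to port 201.12 + export clearance 112.71 = 31102.38
Buyer's account: origin terminal 536.37 + freight 9339.17 + insurance 583.11 + destination terminal 1013.96 + brokerage 208.85 + duty 6592.58 + delivery 1897.36 = 20171.40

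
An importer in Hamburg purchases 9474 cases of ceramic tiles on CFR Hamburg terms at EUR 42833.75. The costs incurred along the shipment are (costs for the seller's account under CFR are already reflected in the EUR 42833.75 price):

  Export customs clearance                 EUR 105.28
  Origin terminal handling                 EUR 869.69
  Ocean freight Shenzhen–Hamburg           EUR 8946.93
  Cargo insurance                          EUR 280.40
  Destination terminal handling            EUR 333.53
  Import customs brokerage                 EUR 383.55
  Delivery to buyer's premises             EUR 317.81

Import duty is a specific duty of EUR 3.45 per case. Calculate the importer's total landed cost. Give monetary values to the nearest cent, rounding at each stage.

Total landed cost: EUR 76834.34

CFR: the seller pays costs through ocean freight to the destination port, but not insurance.
Already in the invoice (seller's account under CFR): export clearance, origin terminal, freight — exclude.
CIF value = CFR price + insurance = 42833.75 + 280.40 = 43114.15
Import duty = 9474 × 3.45 = 32685.30
Buyer bears: insurance 280.40 + destination terminal 333.53 + brokerage 383.55 + delivery 317.81 + duty 32685.30 = 34000.59
Landed cost = invoice 42833.75 + 34000.59 = 76834.34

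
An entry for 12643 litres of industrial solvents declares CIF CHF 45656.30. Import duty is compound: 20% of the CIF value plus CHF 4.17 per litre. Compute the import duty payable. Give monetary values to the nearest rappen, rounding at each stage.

Ad valorem component: 45656.30 × 20% = 9131.26
Specific component: 12643 × 4.17 = 52721.31
Import duty = 9131.26 + 52721.31 = 61852.57

Import duty: CHF 61852.57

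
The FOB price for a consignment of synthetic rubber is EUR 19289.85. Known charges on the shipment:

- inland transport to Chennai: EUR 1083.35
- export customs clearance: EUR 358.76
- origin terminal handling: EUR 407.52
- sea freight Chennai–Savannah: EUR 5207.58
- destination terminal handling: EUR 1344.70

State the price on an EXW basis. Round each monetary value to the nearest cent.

EXW price: EUR 17440.22

Not relevant to the conversion: destination terminal, freight — on the buyer under both terms; not part of either seller's price.
From FOB to EXW, the seller no longer bears: inland to port, export clearance, origin terminal.
EXW price = 19289.85 − 1083.35 − 358.76 − 407.52 = 17440.22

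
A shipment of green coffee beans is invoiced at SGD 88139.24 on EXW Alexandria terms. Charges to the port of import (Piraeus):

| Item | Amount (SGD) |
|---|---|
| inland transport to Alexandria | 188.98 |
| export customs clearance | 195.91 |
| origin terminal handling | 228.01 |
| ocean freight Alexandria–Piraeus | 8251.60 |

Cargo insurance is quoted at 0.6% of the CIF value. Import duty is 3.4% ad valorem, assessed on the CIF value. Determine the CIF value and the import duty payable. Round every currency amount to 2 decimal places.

Let C be the CIF value. C = EXW price + pre-shipment costs + freight + 0.6% × C
C − 0.6% × C = 88139.24 + 188.98 + 195.91 + 228.01 + 8251.60
0.994 × C = 97003.74
C = 97003.74 / 0.994 = 97589.28
Insurance premium = 0.6% × 97589.28 = 585.54
Import duty = 97589.28 × 3.4% = 3318.04

CIF value: SGD 97589.28; import duty: SGD 3318.04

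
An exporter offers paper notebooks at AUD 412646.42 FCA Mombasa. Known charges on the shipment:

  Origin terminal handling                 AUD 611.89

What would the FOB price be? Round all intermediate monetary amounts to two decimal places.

From FCA to FOB, the seller additionally bears: origin terminal.
FOB price = 412646.42 + 611.89 = 413258.31

FOB price: AUD 413258.31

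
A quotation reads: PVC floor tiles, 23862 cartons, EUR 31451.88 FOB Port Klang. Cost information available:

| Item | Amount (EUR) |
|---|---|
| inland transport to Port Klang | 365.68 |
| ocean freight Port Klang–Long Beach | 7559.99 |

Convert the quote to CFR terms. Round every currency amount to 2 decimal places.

CFR price: EUR 39011.87

Not relevant to the conversion: inland to port — on the seller under both FOB and CFR; already in the FOB price and stays in the CFR price.
From FOB to CFR, the seller additionally bears: freight.
CFR price = 31451.88 + 7559.99 = 39011.87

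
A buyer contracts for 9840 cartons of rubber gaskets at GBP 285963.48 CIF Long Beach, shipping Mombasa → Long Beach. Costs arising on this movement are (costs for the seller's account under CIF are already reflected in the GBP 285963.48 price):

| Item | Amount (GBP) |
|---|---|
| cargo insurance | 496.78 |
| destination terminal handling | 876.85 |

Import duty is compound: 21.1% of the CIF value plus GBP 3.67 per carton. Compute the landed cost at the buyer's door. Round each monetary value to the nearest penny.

CIF: the seller pays costs through ocean freight and marine insurance to the destination port.
Already in the invoice (seller's account under CIF): insurance — exclude.
The CIF price already equals the CIF value: 285963.48
Ad valorem component: 285963.48 × 21.1% = 60338.29
Specific component: 9840 × 3.67 = 36112.80
Import duty = 60338.29 + 36112.80 = 96451.09
Buyer bears: destination terminal 876.85 + duty 96451.09 = 97327.94
Landed cost = invoice 285963.48 + 97327.94 = 383291.42

Total landed cost: GBP 383291.42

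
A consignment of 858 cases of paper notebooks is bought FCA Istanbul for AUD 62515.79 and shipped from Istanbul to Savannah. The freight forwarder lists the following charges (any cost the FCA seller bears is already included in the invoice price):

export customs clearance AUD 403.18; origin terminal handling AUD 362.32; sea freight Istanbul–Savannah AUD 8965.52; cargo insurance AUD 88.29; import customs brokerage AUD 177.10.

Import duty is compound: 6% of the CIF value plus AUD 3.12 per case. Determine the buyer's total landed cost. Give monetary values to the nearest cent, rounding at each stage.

FCA: the seller delivers export-cleared goods to the carrier; the buyer bears costs from that point.
Already in the invoice (seller's account under FCA): export clearance — exclude.
CIF value = FCA price + origin terminal + freight + insurance = 62515.79 + 362.32 + 8965.52 + 88.29 = 71931.92
Ad valorem component: 71931.92 × 6% = 4315.92
Specific component: 858 × 3.12 = 2676.96
Import duty = 4315.92 + 2676.96 = 6992.88
Buyer bears: origin terminal 362.32 + freight 8965.52 + insurance 88.29 + brokerage 177.10 + duty 6992.88 = 16586.11
Landed cost = invoice 62515.79 + 16586.11 = 79101.90

Total landed cost: AUD 79101.90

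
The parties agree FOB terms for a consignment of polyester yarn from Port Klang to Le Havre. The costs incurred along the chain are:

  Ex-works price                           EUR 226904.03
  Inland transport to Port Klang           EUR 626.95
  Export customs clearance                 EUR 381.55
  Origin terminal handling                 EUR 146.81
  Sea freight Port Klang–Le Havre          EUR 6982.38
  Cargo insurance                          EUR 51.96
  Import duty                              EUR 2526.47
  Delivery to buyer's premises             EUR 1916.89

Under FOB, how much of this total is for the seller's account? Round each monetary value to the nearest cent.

FOB: the seller bears costs until goods are on board at the origin port; the buyer bears freight, insurance and all costs thereafter.
Seller's account: goods 226904.03 + inland to port 626.95 + export clearance 381.55 + origin terminal 146.81 = 228059.34
Buyer's account: freight 6982.38 + insurance 51.96 + duty 2526.47 + delivery 1916.89 = 11477.70

Seller's account: EUR 228059.34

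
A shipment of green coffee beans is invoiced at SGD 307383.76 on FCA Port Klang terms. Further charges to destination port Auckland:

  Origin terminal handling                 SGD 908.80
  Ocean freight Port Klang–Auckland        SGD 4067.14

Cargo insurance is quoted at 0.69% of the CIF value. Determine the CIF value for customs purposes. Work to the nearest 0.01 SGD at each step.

Let C be the CIF value. C = FCA price + pre-shipment costs + freight + 0.69% × C
C − 0.69% × C = 307383.76 + 908.80 + 4067.14
0.9931 × C = 312359.70
C = 312359.70 / 0.9931 = 314529.96
Insurance premium = 0.69% × 314529.96 = 2170.26

CIF value: SGD 314529.96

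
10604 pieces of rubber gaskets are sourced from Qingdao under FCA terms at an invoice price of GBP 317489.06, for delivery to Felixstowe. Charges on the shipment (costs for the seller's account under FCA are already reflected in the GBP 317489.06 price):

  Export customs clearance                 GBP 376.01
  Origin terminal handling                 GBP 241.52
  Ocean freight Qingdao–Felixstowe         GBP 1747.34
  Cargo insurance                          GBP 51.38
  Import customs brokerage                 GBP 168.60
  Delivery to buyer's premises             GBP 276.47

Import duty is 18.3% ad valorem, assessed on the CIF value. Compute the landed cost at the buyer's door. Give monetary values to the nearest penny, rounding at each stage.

FCA: the seller delivers export-cleared goods to the carrier; the buyer bears costs from that point.
Already in the invoice (seller's account under FCA): export clearance — exclude.
CIF value = FCA price + origin terminal + freight + insurance = 317489.06 + 241.52 + 1747.34 + 51.38 = 319529.30
Import duty = 319529.30 × 18.3% = 58473.86
Buyer bears: origin terminal 241.52 + freight 1747.34 + insurance 51.38 + brokerage 168.60 + delivery 276.47 + duty 58473.86 = 60959.17
Landed cost = invoice 317489.06 + 60959.17 = 378448.23

Total landed cost: GBP 378448.23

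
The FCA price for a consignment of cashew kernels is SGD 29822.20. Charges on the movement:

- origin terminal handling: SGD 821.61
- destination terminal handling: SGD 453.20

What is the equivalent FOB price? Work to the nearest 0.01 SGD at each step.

Not relevant to the conversion: destination terminal — on the buyer under both terms; not part of either seller's price.
From FCA to FOB, the seller additionally bears: origin terminal.
FOB price = 29822.20 + 821.61 = 30643.81

FOB price: SGD 30643.81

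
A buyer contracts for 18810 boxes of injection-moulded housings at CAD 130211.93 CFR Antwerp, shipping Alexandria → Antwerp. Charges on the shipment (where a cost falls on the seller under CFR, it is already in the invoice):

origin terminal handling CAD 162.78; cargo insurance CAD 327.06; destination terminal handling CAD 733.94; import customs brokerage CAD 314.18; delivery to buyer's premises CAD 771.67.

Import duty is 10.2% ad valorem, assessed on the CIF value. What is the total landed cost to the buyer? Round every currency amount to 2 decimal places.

CFR: the seller pays costs through ocean freight to the destination port, but not insurance.
Already in the invoice (seller's account under CFR): origin terminal — exclude.
CIF value = CFR price + insurance = 130211.93 + 327.06 = 130538.99
Import duty = 130538.99 × 10.2% = 13314.98
Buyer bears: insurance 327.06 + destination terminal 733.94 + brokerage 314.18 + delivery 771.67 + duty 13314.98 = 15461.83
Landed cost = invoice 130211.93 + 15461.83 = 145673.76

Total landed cost: CAD 145673.76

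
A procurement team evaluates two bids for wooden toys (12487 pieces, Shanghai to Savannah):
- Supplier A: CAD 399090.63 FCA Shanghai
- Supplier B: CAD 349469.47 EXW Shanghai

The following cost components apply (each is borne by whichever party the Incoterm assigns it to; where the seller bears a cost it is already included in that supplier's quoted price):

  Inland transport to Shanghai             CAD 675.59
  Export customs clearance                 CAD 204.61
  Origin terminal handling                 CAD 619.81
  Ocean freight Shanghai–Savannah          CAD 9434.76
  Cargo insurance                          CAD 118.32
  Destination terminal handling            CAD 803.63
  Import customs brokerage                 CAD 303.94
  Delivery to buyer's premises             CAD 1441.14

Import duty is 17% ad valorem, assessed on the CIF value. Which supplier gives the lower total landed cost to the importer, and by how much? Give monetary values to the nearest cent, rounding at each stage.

Supplier B is cheaper by CAD 57026.92

Supplier A (FCA):
CIF value = FCA price + origin terminal + freight + insurance = 399090.63 + 619.81 + 9434.76 + 118.32 = 409263.52
Import duty = 409263.52 × 17% = 69574.80
Buyer bears (A): 619.81 + 9434.76 + 118.32 + 803.63 + 303.94 + 1441.14 = 12721.60
Landed cost (A) = invoice 399090.63 + 12721.60 + duty 69574.80 = 481387.03
Supplier B (EXW):
CIF value = EXW price + inland to port + export clearance + origin terminal + freight + insurance = 349469.47 + 675.59 + 204.61 + 619.81 + 9434.76 + 118.32 = 360522.56
Import duty = 360522.56 × 17% = 61288.84
Buyer bears (B): 675.59 + 204.61 + 619.81 + 9434.76 + 118.32 + 803.63 + 303.94 + 1441.14 = 13601.80
Landed cost (B) = invoice 349469.47 + 13601.80 + duty 61288.84 = 424360.11
Difference = |481387.03 − 424360.11| = 57026.92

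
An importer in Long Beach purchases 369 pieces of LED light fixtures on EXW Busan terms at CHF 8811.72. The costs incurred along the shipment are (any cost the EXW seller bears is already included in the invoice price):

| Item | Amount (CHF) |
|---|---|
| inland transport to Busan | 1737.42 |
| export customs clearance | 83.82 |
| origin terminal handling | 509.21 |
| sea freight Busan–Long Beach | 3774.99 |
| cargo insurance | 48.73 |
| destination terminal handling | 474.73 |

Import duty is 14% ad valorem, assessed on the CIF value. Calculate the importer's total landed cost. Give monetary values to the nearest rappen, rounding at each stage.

Total landed cost: CHF 17535.84

EXW: the seller makes goods available at their premises; the buyer bears all onward costs.
CIF value = EXW price + inland to port + export clearance + origin terminal + freight + insurance = 8811.72 + 1737.42 + 83.82 + 509.21 + 3774.99 + 48.73 = 14965.89
Import duty = 14965.89 × 14% = 2095.22
Buyer bears: inland to port 1737.42 + export clearance 83.82 + origin terminal 509.21 + freight 3774.99 + insurance 48.73 + destination terminal 474.73 + duty 2095.22 = 8724.12
Landed cost = invoice 8811.72 + 8724.12 = 17535.84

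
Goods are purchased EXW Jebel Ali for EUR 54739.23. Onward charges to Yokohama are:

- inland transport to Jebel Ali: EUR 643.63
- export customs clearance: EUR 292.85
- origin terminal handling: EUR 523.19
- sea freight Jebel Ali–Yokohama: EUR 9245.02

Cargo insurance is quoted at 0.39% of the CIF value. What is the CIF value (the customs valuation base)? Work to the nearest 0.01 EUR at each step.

Let C be the CIF value. C = EXW price + pre-shipment costs + freight + 0.39% × C
C − 0.39% × C = 54739.23 + 643.63 + 292.85 + 523.19 + 9245.02
0.9961 × C = 65443.92
C = 65443.92 / 0.9961 = 65700.15
Insurance premium = 0.39% × 65700.15 = 256.23

CIF value: EUR 65700.15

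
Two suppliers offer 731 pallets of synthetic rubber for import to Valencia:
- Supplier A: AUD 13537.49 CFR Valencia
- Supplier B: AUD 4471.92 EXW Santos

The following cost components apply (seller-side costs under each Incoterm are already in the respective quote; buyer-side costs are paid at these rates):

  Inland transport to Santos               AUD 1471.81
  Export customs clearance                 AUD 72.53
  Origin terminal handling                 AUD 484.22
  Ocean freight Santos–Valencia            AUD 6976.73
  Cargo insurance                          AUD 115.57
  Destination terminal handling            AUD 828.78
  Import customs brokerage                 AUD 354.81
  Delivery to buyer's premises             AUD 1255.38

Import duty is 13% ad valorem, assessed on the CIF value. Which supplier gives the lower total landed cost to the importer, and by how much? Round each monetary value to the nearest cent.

Supplier A (CFR):
CIF value = CFR price + insurance = 13537.49 + 115.57 = 13653.06
Import duty = 13653.06 × 13% = 1774.90
Buyer bears (A): 115.57 + 828.78 + 354.81 + 1255.38 = 2554.54
Landed cost (A) = invoice 13537.49 + 2554.54 + duty 1774.90 = 17866.93
Supplier B (EXW):
CIF value = EXW price + inland to port + export clearance + origin terminal + freight + insurance = 4471.92 + 1471.81 + 72.53 + 484.22 + 6976.73 + 115.57 = 13592.78
Import duty = 13592.78 × 13% = 1767.06
Buyer bears (B): 1471.81 + 72.53 + 484.22 + 6976.73 + 115.57 + 828.78 + 354.81 + 1255.38 = 11559.83
Landed cost (B) = invoice 4471.92 + 11559.83 + duty 1767.06 = 17798.81
Difference = |17866.93 − 17798.81| = 68.12

Supplier B is cheaper by AUD 68.12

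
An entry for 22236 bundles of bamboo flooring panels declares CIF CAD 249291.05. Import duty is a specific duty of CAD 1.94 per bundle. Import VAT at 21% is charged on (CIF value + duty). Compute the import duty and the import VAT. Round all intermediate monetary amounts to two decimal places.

Import duty = 22236 × 1.94 = 43137.84
VAT base = CIF + duty = 249291.05 + 43137.84 = 292428.89
Import VAT = 292428.89 × 21% = 61410.07

Import duty: CAD 43137.84; import VAT: CAD 61410.07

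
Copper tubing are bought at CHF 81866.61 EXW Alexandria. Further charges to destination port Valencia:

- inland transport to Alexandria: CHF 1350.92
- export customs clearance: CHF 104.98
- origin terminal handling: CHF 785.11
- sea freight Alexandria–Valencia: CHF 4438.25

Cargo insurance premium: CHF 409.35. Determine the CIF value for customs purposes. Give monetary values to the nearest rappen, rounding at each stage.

CIF value: CHF 88955.22

CIF = EXW price + pre-shipment costs + freight + insurance
CIF = 81866.61 + 1350.92 + 104.98 + 785.11 + 4438.25 + 409.35 = 88955.22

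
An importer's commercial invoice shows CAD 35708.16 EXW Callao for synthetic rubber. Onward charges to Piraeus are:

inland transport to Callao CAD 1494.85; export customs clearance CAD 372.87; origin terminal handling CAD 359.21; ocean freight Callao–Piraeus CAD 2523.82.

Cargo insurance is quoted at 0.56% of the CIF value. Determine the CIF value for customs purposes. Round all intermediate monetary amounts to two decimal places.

CIF value: CAD 40686.76

Let C be the CIF value. C = EXW price + pre-shipment costs + freight + 0.56% × C
C − 0.56% × C = 35708.16 + 1494.85 + 372.87 + 359.21 + 2523.82
0.9944 × C = 40458.91
C = 40458.91 / 0.9944 = 40686.76
Insurance premium = 0.56% × 40686.76 = 227.85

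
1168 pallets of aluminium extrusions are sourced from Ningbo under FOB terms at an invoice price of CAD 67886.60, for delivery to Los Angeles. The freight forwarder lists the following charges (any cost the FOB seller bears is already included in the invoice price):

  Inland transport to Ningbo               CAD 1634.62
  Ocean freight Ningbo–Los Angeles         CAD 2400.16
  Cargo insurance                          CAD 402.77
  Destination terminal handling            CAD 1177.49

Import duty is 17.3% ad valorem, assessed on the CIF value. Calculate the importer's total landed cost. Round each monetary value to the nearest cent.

FOB: the seller bears costs until goods are on board at the origin port; the buyer bears freight, insurance and all costs thereafter.
Already in the invoice (seller's account under FOB): inland to port — exclude.
CIF value = FOB price + freight + insurance = 67886.60 + 2400.16 + 402.77 = 70689.53
Import duty = 70689.53 × 17.3% = 12229.29
Buyer bears: freight 2400.16 + insurance 402.77 + destination terminal 1177.49 + duty 12229.29 = 16209.71
Landed cost = invoice 67886.60 + 16209.71 = 84096.31

Total landed cost: CAD 84096.31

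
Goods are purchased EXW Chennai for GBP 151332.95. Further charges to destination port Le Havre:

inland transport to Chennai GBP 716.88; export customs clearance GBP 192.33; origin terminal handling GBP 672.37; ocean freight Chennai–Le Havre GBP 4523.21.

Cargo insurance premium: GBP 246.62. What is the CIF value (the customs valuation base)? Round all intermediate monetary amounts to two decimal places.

CIF value: GBP 157684.36

CIF = EXW price + pre-shipment costs + freight + insurance
CIF = 151332.95 + 716.88 + 192.33 + 672.37 + 4523.21 + 246.62 = 157684.36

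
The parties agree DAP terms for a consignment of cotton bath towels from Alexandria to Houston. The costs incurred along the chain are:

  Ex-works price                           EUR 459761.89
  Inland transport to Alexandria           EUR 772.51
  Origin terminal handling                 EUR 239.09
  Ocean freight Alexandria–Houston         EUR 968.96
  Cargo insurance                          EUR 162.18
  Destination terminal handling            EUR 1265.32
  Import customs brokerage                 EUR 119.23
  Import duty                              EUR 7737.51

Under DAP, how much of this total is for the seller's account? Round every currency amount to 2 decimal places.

DAP: the seller bears all costs to the named destination except import duty and clearance.
Seller's account: goods 459761.89 + inland to port 772.51 + origin terminal 239.09 + freight 968.96 + insurance 162.18 + destination terminal 1265.32 = 463169.95
Buyer's account: brokerage 119.23 + duty 7737.51 = 7856.74

Seller's account: EUR 463169.95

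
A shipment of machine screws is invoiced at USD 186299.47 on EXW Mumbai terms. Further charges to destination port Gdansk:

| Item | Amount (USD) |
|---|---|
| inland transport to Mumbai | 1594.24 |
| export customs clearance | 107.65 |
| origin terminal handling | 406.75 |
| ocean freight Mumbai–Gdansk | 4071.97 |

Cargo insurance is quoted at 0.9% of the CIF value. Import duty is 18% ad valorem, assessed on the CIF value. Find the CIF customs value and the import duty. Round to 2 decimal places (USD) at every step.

CIF value: USD 194228.13; import duty: USD 34961.06

Let C be the CIF value. C = EXW price + pre-shipment costs + freight + 0.9% × C
C − 0.9% × C = 186299.47 + 1594.24 + 107.65 + 406.75 + 4071.97
0.991 × C = 192480.08
C = 192480.08 / 0.991 = 194228.13
Insurance premium = 0.9% × 194228.13 = 1748.05
Import duty = 194228.13 × 18% = 34961.06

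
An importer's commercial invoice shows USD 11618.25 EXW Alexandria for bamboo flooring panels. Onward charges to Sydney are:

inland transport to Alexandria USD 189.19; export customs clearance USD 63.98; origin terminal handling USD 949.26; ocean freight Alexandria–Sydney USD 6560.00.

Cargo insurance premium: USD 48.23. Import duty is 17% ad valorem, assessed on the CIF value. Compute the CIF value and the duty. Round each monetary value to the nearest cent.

CIF = EXW price + pre-shipment costs + freight + insurance
CIF = 11618.25 + 189.19 + 63.98 + 949.26 + 6560.00 + 48.23 = 19428.91
Import duty = 19428.91 × 17% = 3302.91

CIF value: USD 19428.91; import duty: USD 3302.91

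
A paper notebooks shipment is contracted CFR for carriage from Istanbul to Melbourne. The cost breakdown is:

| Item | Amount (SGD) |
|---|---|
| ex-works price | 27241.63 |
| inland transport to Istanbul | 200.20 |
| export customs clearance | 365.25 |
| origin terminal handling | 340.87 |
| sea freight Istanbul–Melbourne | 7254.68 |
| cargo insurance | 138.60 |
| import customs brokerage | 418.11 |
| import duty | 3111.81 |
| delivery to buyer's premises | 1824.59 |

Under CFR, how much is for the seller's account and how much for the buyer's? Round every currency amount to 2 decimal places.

Seller: SGD 35402.63; buyer: SGD 5493.11

CFR: the seller pays costs through ocean freight to the destination port, but not insurance.
Seller's account: goods 27241.63 + inland to port 200.20 + export clearance 365.25 + origin terminal 340.87 + freight 7254.68 = 35402.63
Buyer's account: insurance 138.60 + brokerage 418.11 + duty 3111.81 + delivery 1824.59 = 5493.11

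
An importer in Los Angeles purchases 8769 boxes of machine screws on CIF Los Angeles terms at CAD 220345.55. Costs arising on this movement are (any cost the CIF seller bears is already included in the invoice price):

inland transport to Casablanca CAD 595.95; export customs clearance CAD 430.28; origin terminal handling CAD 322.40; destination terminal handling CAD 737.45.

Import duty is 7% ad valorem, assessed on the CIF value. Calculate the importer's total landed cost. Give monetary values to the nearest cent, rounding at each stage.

Total landed cost: CAD 236507.19

CIF: the seller pays costs through ocean freight and marine insurance to the destination port.
Already in the invoice (seller's account under CIF): inland to port, export clearance, origin terminal — exclude.
The CIF price already equals the CIF value: 220345.55
Import duty = 220345.55 × 7% = 15424.19
Buyer bears: destination terminal 737.45 + duty 15424.19 = 16161.64
Landed cost = invoice 220345.55 + 16161.64 = 236507.19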